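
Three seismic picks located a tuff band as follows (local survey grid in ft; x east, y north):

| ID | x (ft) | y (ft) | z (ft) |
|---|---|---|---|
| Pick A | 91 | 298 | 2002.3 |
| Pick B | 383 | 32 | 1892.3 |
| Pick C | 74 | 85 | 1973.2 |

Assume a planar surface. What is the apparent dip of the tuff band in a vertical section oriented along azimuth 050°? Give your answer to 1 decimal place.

Let the plane be z = a·x + b·y + c.
Pick B−Pick A: 292a − 266b = −110;  Pick C−Pick A: −17a − 213b = −29.1.
Solving gives a = −0.23516, b = 0.15539.
Unit vector along 050° is (sin 50°, cos 50°) = (0.7660, 0.6428).
Slope in that direction = a·(0.7660) + b·(0.6428) = −0.08026.
Apparent dip = arctan|0.08026| = 4.6° (true dip is 15.7°, so apparent ≤ true as expected).

4.6°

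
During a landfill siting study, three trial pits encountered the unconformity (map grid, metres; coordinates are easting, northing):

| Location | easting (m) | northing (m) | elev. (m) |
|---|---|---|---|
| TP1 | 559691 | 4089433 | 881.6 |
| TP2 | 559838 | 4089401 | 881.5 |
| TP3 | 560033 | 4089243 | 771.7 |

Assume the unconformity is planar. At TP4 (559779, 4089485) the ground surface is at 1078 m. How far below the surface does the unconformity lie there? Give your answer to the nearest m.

Two edge vectors: TP1→TP2 = (147, -32, -0.1), TP1→TP3 = (342, -190, -109.9).
Normal n = (TP1→TP2) × (TP1→TP3) = (3497.8, 16121.1, -16986).
So ∂z/∂easting = −n_x/n_z = 0.20592252 and ∂z/∂northing = −n_y/n_z = 0.94908160.
Intercept c from TP1: 881.6 − 115252.98 − 3881205.60 = −3995576.98.
At (559779, 4089485): z_contact = 115271.1 + 3881255.0 − 3995576.98 = 949.1 m.
Depth below ground = 1078 − 949.1 = 129 m.

129 m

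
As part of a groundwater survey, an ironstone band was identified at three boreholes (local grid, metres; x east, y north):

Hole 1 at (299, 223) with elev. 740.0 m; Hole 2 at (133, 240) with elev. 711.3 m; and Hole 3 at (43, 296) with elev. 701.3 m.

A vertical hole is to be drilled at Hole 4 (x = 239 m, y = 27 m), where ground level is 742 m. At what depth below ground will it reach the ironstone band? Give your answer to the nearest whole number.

36 m

Two edge vectors: Hole 1→Hole 2 = (-166, 17, -28.7), Hole 1→Hole 3 = (-256, 73, -38.7).
Normal n = (Hole 1→Hole 2) × (Hole 1→Hole 3) = (1437.2, 923, -7766).
So ∂z/∂x = −n_x/n_z = 0.18506 and ∂z/∂y = −n_y/n_z = 0.11885.
Intercept c from Hole 1: 740 − 55.33 − 26.50 = 658.16.
At (239, 27): z_contact = 44.2 + 3.2 + 658.16 = 705.6 m.
Depth below ground = 742 − 705.6 = 36 m.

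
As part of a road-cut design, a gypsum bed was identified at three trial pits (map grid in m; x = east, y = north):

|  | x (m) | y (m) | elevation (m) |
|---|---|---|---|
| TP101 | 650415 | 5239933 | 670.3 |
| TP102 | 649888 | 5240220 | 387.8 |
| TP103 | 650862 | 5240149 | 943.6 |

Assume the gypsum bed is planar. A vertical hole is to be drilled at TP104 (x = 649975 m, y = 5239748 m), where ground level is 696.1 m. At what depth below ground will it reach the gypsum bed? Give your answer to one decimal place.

292.8 m

Let the plane be z = a·x + b·y + c.
TP102−TP101: −527a + 287b = −282.5;  TP103−TP101: 447a + 216b = 273.3.
Solving gives a = 0.575981018, b = 0.073317060.
Then c = 670.3 − a·650415 − b·5239933 = −758132.88.
At (649975, 5239748): z_contact = 374373.26 + 384162.92 − 758132.88 = 403.30 m.
Depth below ground = 696.1 − 403.30 = 292.8 m.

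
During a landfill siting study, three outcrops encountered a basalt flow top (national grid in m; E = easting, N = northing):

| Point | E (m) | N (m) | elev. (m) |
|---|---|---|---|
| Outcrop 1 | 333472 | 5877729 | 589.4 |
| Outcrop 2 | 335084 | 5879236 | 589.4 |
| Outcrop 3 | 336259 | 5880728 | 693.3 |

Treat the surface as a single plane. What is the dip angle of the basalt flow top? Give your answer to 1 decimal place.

Let the plane be z = a·E + b·N + c.
Outcrop 2−Outcrop 1: 1612a + 1507b = 0;  Outcrop 3−Outcrop 1: 2787a + 2999b = 103.9.
Solving gives a = −0.24682, b = 0.26402.
Gradient magnitude |∇z| = √(a² + b²) = √(0.06092 + 0.06970) = 0.36142.
True dip = arctan(0.36142) = 19.9°, dipping toward SE (azimuth ≈ 137°).

19.9°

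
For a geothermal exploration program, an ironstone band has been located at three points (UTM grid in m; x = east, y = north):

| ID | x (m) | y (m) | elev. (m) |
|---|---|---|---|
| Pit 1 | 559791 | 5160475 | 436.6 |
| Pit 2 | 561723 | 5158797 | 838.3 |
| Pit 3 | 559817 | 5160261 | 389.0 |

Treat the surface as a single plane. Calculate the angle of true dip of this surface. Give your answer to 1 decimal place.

Let the plane be z = a·x + b·y + c.
Pit 2−Pit 1: 1932a − 1678b = 401.7;  Pit 3−Pit 1: 26a − 214b = −47.6.
Solving gives a = 0.44843, b = 0.27691.
Gradient magnitude |∇z| = √(a² + b²) = √(0.20109 + 0.07668) = 0.52703.
True dip = arctan(0.52703) = 27.8°, dipping toward WSW (azimuth ≈ 238°).

27.8°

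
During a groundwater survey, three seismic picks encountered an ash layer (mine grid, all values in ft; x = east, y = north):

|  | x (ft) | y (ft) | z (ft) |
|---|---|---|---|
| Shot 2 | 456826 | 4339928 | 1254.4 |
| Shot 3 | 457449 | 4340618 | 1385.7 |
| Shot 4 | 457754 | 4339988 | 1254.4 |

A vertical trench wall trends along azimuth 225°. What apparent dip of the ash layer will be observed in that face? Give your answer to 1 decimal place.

7.6°

Let the plane be z = a·x + b·y + c.
Shot 3−Shot 2: 623a + 690b = 131.3;  Shot 4−Shot 2: 928a + 60b = 0.
Solving gives a = −0.01307, b = 0.20209.
Unit vector along 225° is (sin 225°, cos 225°) = (-0.7071, -0.7071).
Slope in that direction = a·(-0.7071) + b·(-0.7071) = −0.13366.
Apparent dip = arctan|0.13366| = 7.6° (true dip is 11.4°, so apparent ≤ true as expected).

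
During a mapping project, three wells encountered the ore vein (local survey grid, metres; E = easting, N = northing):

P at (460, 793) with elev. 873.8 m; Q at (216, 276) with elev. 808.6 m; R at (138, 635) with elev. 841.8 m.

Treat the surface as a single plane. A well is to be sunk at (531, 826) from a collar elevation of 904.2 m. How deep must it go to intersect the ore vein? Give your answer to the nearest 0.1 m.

23.5 m

Let the plane be z = a·E + b·N + c.
Q−P: −244a − 517b = −65.2;  R−P: −322a − 158b = −32.
Solving gives a = 0.04880, b = 0.10308.
Then c = 873.8 − a·460 − b·793 = 769.61.
At (531, 826): z_contact = 25.91 + 85.15 + 769.61 = 880.67 m.
Depth below ground = 904.2 − 880.67 = 23.5 m.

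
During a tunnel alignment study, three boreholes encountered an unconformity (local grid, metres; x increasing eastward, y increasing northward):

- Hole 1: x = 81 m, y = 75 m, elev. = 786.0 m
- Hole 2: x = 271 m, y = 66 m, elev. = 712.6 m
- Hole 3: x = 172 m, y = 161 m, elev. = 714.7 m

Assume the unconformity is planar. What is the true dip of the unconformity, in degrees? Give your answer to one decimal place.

Let the plane be z = a·x + b·y + c.
Hole 2−Hole 1: 190a − 9b = −73.4;  Hole 3−Hole 1: 91a + 86b = −71.3.
Solving gives a = −0.40527, b = −0.40023.
Gradient magnitude |∇z| = √(a² + b²) = √(0.16425 + 0.16019) = 0.56959.
True dip = arctan(0.56959) = 29.7°, dipping toward NE (azimuth ≈ 045°).

29.7°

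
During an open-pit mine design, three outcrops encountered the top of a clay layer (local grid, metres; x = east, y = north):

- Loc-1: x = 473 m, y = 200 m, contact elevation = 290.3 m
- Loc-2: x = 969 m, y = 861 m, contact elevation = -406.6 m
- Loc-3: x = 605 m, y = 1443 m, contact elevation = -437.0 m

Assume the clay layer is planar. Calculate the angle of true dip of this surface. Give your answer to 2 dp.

41.60°

Let the plane be z = a·x + b·y + c.
Loc-2−Loc-1: 496a + 661b = −696.9;  Loc-3−Loc-1: 132a + 1243b = −727.3.
Solving gives a = −0.72836, b = −0.50777.
Gradient magnitude |∇z| = √(a² + b²) = √(0.53050 + 0.25783) = 0.88788.
True dip = arctan(0.88788) = 41.60°, dipping toward NE (azimuth ≈ 055°).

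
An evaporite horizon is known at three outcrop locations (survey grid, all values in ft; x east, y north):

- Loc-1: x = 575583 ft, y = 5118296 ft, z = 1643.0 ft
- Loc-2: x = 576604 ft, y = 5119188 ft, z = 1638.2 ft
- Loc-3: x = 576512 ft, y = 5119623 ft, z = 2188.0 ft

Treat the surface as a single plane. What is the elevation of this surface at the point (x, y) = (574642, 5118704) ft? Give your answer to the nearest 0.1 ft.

2958.7 ft

Let the plane be z = a·x + b·y + c.
Loc-2−Loc-1: 1021a + 892b = −4.8;  Loc-3−Loc-1: 929a + 1327b = 545.
Solving gives a = −0.935975933, b = 1.065954515.
Then c = 1643 − a·575583 − b·5118296 = −4915495.90.
At (574642, 5118704): z = −537851.1 + 5456305.6 − 4915495.90 = 2958.7 ft.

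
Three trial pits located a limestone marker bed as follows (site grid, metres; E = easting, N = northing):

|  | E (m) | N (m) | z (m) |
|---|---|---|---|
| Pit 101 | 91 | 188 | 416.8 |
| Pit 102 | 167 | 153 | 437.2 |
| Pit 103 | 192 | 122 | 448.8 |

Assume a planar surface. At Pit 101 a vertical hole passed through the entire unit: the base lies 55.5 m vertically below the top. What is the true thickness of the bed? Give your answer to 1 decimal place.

53.2 m

Two edge vectors: Pit 101→Pit 102 = (76, -35, 20.4), Pit 101→Pit 103 = (101, -66, 32).
Normal n = (Pit 101→Pit 102) × (Pit 101→Pit 103) = (226.4, -371.6, -1481).
So ∂z/∂E = −n_x/n_z = 0.15287 and ∂z/∂N = −n_y/n_z = −0.25091.
|∇z| = √(a²+b²) = 0.29381, so dip δ = arctan(0.29381) = 16.37°.
True thickness = vertical thickness × cos δ = 55.5 × cos 16.37° = 53.2 m.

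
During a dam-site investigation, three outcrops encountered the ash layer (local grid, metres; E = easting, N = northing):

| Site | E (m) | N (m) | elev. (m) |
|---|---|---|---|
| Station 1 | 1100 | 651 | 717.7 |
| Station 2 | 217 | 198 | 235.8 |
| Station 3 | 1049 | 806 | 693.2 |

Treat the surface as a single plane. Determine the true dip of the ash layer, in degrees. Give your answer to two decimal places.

Let the plane be z = a·E + b·N + c.
Station 2−Station 1: −883a − 453b = −481.9;  Station 3−Station 1: −51a + 155b = −24.5.
Solving gives a = 0.53631, b = 0.01840.
Gradient magnitude |∇z| = √(a² + b²) = √(0.28763 + 0.00034) = 0.53663.
True dip = arctan(0.53663) = 28.22°, dipping toward W (azimuth ≈ 268°).

28.22°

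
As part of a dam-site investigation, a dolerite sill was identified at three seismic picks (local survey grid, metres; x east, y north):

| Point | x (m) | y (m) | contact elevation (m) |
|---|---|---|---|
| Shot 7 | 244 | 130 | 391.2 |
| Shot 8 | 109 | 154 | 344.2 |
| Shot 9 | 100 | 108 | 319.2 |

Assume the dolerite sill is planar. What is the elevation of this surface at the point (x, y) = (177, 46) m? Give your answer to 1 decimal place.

Let the plane be z = a·x + b·y + c.
Shot 8−Shot 7: −135a + 24b = −47;  Shot 9−Shot 7: −144a − 22b = −72.
Solving gives a = 0.42982, b = 0.45938.
Then c = 391.2 − a·244 − b·130 = 226.60.
At (177, 46): z = 76.1 + 21.1 + 226.60 = 323.8 m.

323.8 m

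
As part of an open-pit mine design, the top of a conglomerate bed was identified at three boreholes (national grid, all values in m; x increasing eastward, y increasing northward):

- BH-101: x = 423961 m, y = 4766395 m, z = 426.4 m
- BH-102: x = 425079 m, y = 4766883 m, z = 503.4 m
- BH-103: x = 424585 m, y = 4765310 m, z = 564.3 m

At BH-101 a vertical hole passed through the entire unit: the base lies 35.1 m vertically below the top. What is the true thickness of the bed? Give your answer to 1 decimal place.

Two edge vectors: BH-101→BH-102 = (1118, 488, 77), BH-101→BH-103 = (624, -1085, 137.9).
Normal n = (BH-101→BH-102) × (BH-101→BH-103) = (150840.2, -106124.2, -1517542).
So ∂z/∂x = −n_x/n_z = 0.09940 and ∂z/∂y = −n_y/n_z = −0.06993.
|∇z| = √(a²+b²) = 0.12153, so dip δ = arctan(0.12153) = 6.93°.
True thickness = vertical thickness × cos δ = 35.1 × cos 6.93° = 34.8 m.

34.8 m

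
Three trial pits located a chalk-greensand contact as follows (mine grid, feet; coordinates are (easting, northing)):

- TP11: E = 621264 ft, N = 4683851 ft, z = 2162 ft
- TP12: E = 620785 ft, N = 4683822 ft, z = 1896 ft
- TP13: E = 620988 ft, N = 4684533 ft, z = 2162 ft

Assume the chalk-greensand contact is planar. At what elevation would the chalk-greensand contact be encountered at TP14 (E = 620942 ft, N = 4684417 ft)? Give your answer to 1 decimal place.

Let the plane be z = a·E + b·N + c.
TP12−TP11: −479a − 29b = −266;  TP13−TP11: −276a + 682b = 0.
Solving gives a = 0.542042894, b = 0.219360468.
Then c = 2162 − a·621264 − b·4683851 = −1362041.48.
At (620942, 4684417): z = 336577.2 + 1027575.9 − 1362041.48 = 2111.6 ft.

2111.6 ft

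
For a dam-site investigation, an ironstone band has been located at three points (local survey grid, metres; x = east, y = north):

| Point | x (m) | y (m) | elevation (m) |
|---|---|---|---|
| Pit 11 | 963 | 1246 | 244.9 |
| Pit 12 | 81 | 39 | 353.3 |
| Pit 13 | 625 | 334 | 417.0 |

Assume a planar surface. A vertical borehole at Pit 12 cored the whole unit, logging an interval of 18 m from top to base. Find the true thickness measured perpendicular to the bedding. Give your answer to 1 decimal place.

Let the plane be z = a·x + b·y + c.
Pit 12−Pit 11: −882a − 1207b = 108.4;  Pit 13−Pit 11: −338a − 912b = 172.1.
Solving gives a = 0.27462, b = −0.29048.
|∇z| = √(a²+b²) = 0.39975, so dip δ = arctan(0.39975) = 21.79°.
True thickness = vertical thickness × cos δ = 18 × cos 21.79° = 16.7 m.

16.7 m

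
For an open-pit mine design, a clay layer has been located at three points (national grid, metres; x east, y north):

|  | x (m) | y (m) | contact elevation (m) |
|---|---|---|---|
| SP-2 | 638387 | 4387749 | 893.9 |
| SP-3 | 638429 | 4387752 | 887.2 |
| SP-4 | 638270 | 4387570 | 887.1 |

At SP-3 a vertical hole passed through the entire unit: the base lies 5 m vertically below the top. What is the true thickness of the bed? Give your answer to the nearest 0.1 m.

Two edge vectors: SP-2→SP-3 = (42, 3, -6.7), SP-2→SP-4 = (-117, -179, -6.8).
Normal n = (SP-2→SP-3) × (SP-2→SP-4) = (-1219.7, 1069.5, -7167).
So ∂z/∂x = −n_x/n_z = −0.17018 and ∂z/∂y = −n_y/n_z = 0.14923.
|∇z| = √(a²+b²) = 0.22634, so dip δ = arctan(0.22634) = 12.75°.
True thickness = vertical thickness × cos δ = 5 × cos 12.75° = 4.9 m.

4.9 m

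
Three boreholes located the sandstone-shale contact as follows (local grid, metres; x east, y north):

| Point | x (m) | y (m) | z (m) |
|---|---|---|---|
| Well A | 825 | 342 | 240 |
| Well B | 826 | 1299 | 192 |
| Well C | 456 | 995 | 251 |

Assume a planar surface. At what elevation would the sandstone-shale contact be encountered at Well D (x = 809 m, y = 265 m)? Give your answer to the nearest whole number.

246 m

Let the plane be z = a·x + b·y + c.
Well B−Well A: 1a + 957b = −48;  Well C−Well A: −369a + 653b = 11.
Solving gives a = −0.11835, b = −0.05003.
Then c = 240 − a·825 − b·342 = 354.75.
At (809, 265): z = −95.7 − 13.3 + 354.75 = 245.7 m.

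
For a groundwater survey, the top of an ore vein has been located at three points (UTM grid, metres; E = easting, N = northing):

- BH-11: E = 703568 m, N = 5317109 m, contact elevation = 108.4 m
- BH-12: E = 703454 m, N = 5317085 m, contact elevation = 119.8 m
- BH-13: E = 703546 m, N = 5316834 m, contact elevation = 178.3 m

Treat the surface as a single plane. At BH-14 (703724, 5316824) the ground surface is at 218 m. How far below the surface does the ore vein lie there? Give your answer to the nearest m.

46 m

Let the plane be z = a·E + b·N + c.
BH-12−BH-11: −114a − 24b = 11.4;  BH-13−BH-11: −22a − 275b = 69.9.
Solving gives a = −0.04728441, b = −0.25039907.
Then c = 108.4 − a·703568 − b·5317109 = 1364775.32.
At (703724, 5316824): z_contact = −33275.2 − 1331327.8 + 1364775.32 = 172.4 m.
Depth below ground = 218 − 172.4 = 46 m.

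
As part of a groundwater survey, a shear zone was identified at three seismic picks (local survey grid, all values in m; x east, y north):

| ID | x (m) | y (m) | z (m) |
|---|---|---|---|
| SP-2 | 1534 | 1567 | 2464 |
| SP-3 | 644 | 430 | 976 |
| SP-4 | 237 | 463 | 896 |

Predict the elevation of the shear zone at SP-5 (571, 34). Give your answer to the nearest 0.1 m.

525.2 m

Let the plane be z = a·x + b·y + c.
SP-3−SP-2: −890a − 1137b = −1488;  SP-4−SP-2: −1297a − 1104b = −1568.
Solving gives a = 0.284608, b = 1.085927.
Then c = 2464 − a·1534 − b·1567 = 325.76.
At (571, 34): z = 162.5 + 36.9 + 325.76 = 525.2 m.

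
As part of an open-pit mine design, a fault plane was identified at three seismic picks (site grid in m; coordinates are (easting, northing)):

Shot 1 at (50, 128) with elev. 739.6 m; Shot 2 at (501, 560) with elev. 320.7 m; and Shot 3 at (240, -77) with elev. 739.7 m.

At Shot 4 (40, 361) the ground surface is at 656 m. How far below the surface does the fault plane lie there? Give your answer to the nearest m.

Let the plane be z = a·E + b·N + c.
Shot 2−Shot 1: 451a + 432b = −418.9;  Shot 3−Shot 1: 190a − 205b = 0.1.
Solving gives a = −0.49177, b = −0.45628.
Then c = 739.6 − a·50 − b·128 = 822.59.
At (40, 361): z_contact = −19.7 − 164.7 + 822.59 = 638.2 m.
Depth below ground = 656 − 638.2 = 18 m.

18 m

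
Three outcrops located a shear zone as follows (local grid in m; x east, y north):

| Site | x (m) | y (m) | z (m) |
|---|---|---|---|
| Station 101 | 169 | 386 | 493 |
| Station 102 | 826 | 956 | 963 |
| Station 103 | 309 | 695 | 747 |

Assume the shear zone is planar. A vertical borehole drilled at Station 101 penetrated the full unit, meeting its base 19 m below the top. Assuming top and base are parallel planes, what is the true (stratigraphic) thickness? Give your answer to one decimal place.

14.7 m

Two edge vectors: Station 101→Station 102 = (657, 570, 470), Station 101→Station 103 = (140, 309, 254).
Normal n = (Station 101→Station 102) × (Station 101→Station 103) = (-450, -101078, 123213).
So ∂z/∂x = −n_x/n_z = 0.00365 and ∂z/∂y = −n_y/n_z = 0.82035.
|∇z| = √(a²+b²) = 0.82036, so dip δ = arctan(0.82036) = 39.36°.
True thickness = vertical thickness × cos δ = 19 × cos 39.36° = 14.7 m.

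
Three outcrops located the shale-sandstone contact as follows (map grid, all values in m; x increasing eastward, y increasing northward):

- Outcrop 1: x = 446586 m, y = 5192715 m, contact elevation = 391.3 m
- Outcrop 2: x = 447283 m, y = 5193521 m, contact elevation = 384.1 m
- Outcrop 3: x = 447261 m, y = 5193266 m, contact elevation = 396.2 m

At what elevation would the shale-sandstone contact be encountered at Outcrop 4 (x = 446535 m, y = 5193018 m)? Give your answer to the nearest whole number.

373 m

Let the plane be z = a·x + b·y + c.
Outcrop 2−Outcrop 1: 697a + 806b = −7.2;  Outcrop 3−Outcrop 1: 675a + 551b = 4.9.
Solving gives a = 0.04947782, b = −0.05171966.
Then c = 391.3 − a·446586 − b·5192715 = 246860.63.
At (446535, 5193018): z = 22093.6 − 268581.1 + 246860.63 = 373.1 m.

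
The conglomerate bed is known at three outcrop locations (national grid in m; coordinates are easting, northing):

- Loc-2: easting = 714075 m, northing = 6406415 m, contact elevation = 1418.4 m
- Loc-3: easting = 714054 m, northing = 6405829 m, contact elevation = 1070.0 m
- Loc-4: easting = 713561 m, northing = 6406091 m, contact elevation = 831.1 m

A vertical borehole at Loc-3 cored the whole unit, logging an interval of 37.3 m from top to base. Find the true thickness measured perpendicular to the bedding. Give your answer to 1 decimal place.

Two edge vectors: Loc-2→Loc-3 = (-21, -586, -348.4), Loc-2→Loc-4 = (-514, -324, -587.3).
Normal n = (Loc-2→Loc-3) × (Loc-2→Loc-4) = (231276.2, 166744.3, -294400).
So ∂z/∂easting = −n_x/n_z = 0.78558 and ∂z/∂northing = −n_y/n_z = 0.56639.
|∇z| = √(a²+b²) = 0.96847, so dip δ = arctan(0.96847) = 44.08°.
True thickness = vertical thickness × cos δ = 37.3 × cos 44.08° = 26.8 m.

26.8 m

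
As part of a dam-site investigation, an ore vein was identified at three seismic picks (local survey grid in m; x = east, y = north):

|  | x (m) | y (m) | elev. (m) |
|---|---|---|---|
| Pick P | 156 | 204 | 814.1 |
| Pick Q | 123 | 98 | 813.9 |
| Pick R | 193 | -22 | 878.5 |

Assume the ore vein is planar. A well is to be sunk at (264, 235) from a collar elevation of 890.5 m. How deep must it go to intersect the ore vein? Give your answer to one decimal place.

Let the plane be z = a·x + b·y + c.
Pick Q−Pick P: −33a − 106b = −0.2;  Pick R−Pick P: 37a − 226b = 64.4.
Solving gives a = 0.60383, b = −0.18610.
Then c = 814.1 − a·156 − b·204 = 757.87.
At (264, 235): z_contact = 159.41 − 43.73 + 757.87 = 873.54 m.
Depth below ground = 890.5 − 873.54 = 17.0 m.

17.0 m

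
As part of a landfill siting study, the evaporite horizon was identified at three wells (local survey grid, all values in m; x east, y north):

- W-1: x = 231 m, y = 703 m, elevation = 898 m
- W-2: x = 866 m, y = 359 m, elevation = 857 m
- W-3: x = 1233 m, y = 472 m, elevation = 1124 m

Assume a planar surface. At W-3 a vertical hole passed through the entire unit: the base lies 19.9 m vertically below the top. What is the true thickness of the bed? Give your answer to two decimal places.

13.85 m

Let the plane be z = a·x + b·y + c.
W-2−W-1: 635a − 344b = −41;  W-3−W-1: 1002a − 231b = 226.
Solving gives a = 0.44047, b = 0.93227.
|∇z| = √(a²+b²) = 1.03109, so dip δ = arctan(1.03109) = 45.88°.
True thickness = vertical thickness × cos δ = 19.9 × cos 45.88° = 13.85 m.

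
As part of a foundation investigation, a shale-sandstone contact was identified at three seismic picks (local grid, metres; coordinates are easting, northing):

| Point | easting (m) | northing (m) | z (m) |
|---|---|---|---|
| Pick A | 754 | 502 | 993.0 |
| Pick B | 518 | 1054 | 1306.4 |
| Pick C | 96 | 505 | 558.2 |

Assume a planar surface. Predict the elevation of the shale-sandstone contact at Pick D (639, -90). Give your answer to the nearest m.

412 m

Let the plane be z = a·easting + b·northing + c.
Pick B−Pick A: −236a + 552b = 313.4;  Pick C−Pick A: −658a + 3b = −434.8.
Solving gives a = 0.66467, b = 0.85193.
Then c = 993 − a·754 − b·502 = 64.17.
At (639, -90): z = 424.7 − 76.7 + 64.17 = 412.2 m.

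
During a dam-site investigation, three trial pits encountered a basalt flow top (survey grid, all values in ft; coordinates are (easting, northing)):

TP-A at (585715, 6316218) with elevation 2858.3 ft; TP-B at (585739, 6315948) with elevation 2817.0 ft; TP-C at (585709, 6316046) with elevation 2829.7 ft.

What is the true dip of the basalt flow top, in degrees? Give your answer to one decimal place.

11.0°

Two edge vectors: TP-A→TP-B = (24, -270, -41.3), TP-A→TP-C = (-6, -172, -28.6).
Normal n = (TP-A→TP-B) × (TP-A→TP-C) = (618.4, 934.2, -5748).
So ∂z/∂E = −n_x/n_z = 0.10759 and ∂z/∂N = −n_y/n_z = 0.16253.
Gradient magnitude |∇z| = √(a² + b²) = √(0.01157 + 0.02641) = 0.19491.
True dip = arctan(0.19491) = 11.0°, dipping toward SSW (azimuth ≈ 214°).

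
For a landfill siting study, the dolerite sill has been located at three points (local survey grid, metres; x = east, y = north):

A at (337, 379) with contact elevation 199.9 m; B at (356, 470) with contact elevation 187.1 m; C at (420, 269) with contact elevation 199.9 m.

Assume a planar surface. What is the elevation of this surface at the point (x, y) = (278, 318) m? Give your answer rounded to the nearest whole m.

Let the plane be z = a·x + b·y + c.
B−A: 19a + 91b = −12.8;  C−A: 83a − 110b = 0.
Solving gives a = −0.14601, b = −0.11017.
Then c = 199.9 − a·337 − b·379 = 290.86.
At (278, 318): z = −40.6 − 35.0 + 290.86 = 215.2 m.

215 m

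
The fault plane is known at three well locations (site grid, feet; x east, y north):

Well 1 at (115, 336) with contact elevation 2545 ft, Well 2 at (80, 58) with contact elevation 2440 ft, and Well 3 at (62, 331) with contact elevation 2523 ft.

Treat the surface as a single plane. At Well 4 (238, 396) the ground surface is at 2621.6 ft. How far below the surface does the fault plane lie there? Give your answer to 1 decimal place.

9.6 ft

Two edge vectors: Well 1→Well 2 = (-35, -278, -105), Well 1→Well 3 = (-53, -5, -22).
Normal n = (Well 1→Well 2) × (Well 1→Well 3) = (5591, 4795, -14559).
So ∂z/∂x = −n_x/n_z = 0.38402 and ∂z/∂y = −n_y/n_z = 0.32935.
Intercept c from Well 1: 2545 − 44.16 − 110.66 = 2390.18.
At (238, 396): z_contact = 91.40 + 130.42 + 2390.18 = 2612.00 ft.
Depth below ground = 2621.6 − 2612.00 = 9.6 ft.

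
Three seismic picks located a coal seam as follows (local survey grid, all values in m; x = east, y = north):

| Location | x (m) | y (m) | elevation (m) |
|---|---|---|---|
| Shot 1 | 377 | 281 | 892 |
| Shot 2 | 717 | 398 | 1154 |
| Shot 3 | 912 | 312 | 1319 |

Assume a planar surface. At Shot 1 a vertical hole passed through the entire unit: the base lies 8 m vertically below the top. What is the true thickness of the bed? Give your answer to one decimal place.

Let the plane be z = a·x + b·y + c.
Shot 2−Shot 1: 340a + 117b = 262;  Shot 3−Shot 1: 535a + 31b = 427.
Solving gives a = 0.80371, b = −0.09624.
|∇z| = √(a²+b²) = 0.80945, so dip δ = arctan(0.80945) = 38.99°.
True thickness = vertical thickness × cos δ = 8 × cos 38.99° = 6.2 m.

6.2 m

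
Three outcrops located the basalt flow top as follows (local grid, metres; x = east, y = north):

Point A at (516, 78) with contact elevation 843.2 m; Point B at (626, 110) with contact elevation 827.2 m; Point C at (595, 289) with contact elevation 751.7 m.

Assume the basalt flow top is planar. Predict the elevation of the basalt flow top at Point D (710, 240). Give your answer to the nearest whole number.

Let the plane be z = a·x + b·y + c.
Point B−Point A: 110a + 32b = −16;  Point C−Point A: 79a + 211b = −91.5.
Solving gives a = −0.02166, b = −0.42554.
Then c = 843.2 − a·516 − b·78 = 887.57.
At (710, 240): z = −15.4 − 102.1 + 887.57 = 770.1 m.

770 m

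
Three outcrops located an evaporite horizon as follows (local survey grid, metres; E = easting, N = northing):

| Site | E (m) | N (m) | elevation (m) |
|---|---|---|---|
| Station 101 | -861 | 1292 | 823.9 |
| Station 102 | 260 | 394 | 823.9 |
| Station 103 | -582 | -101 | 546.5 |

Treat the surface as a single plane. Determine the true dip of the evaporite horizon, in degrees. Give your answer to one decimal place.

16.9°

Two edge vectors: Station 101→Station 102 = (1121, -898, 0), Station 101→Station 103 = (279, -1393, -277.4).
Normal n = (Station 101→Station 102) × (Station 101→Station 103) = (249105.2, 310965.4, -1311011).
So ∂z/∂E = −n_x/n_z = 0.19001 and ∂z/∂N = −n_y/n_z = 0.23720.
Gradient magnitude |∇z| = √(a² + b²) = √(0.03610 + 0.05626) = 0.30392.
True dip = arctan(0.30392) = 16.9°, dipping toward SW (azimuth ≈ 219°).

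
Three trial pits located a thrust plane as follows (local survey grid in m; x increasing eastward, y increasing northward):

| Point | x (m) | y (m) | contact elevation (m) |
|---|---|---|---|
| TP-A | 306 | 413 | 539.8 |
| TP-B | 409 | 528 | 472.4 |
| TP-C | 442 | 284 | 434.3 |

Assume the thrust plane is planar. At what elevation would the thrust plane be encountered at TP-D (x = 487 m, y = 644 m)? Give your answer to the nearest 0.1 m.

423.1 m

Two edge vectors: TP-A→TP-B = (103, 115, -67.4), TP-A→TP-C = (136, -129, -105.5).
Normal n = (TP-A→TP-B) × (TP-A→TP-C) = (-20827.1, 1700.1, -28927).
So ∂z/∂x = −n_x/n_z = −0.71999 and ∂z/∂y = −n_y/n_z = 0.05877.
Intercept c from TP-A: 539.8 + 220.32 − 24.27 = 735.84.
At (487, 644): z = −350.6 + 37.8 + 735.84 = 423.1 m.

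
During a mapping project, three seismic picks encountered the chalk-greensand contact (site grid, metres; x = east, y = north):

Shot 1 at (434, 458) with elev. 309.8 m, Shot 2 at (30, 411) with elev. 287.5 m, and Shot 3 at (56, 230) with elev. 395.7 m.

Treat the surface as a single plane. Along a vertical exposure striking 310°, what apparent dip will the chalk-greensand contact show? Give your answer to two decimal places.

25.03°

Two edge vectors: Shot 1→Shot 2 = (-404, -47, -22.3), Shot 1→Shot 3 = (-378, -228, 85.9).
Normal n = (Shot 1→Shot 2) × (Shot 1→Shot 3) = (-9121.7, 43133, 74346).
So ∂z/∂x = −n_x/n_z = 0.12269 and ∂z/∂y = −n_y/n_z = −0.58017.
Unit vector along 310° is (sin 310°, cos 310°) = (-0.7660, 0.6428).
Slope in that direction = a·(-0.7660) + b·(0.6428) = −0.46691.
Apparent dip = arctan|0.46691| = 25.03° (true dip is 30.7°, so apparent ≤ true as expected).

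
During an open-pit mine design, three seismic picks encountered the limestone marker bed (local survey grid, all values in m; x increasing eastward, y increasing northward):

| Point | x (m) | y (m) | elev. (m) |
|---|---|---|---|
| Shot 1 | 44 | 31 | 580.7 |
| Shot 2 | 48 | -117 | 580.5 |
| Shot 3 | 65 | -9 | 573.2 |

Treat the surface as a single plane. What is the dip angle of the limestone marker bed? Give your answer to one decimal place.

Two edge vectors: Shot 1→Shot 2 = (4, -148, -0.2), Shot 1→Shot 3 = (21, -40, -7.5).
Normal n = (Shot 1→Shot 2) × (Shot 1→Shot 3) = (1102, 25.8, 2948).
So ∂z/∂x = −n_x/n_z = −0.37381 and ∂z/∂y = −n_y/n_z = −0.00875.
Gradient magnitude |∇z| = √(a² + b²) = √(0.13974 + 0.00008) = 0.37392.
True dip = arctan(0.37392) = 20.5°, dipping toward E (azimuth ≈ 089°).

20.5°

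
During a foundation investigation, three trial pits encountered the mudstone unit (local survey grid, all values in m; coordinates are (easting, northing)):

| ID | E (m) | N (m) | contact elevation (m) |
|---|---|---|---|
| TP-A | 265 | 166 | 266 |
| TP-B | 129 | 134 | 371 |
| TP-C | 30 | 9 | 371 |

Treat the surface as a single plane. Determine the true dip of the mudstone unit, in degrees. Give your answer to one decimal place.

Two edge vectors: TP-A→TP-B = (-136, -32, 105), TP-A→TP-C = (-235, -157, 105).
Normal n = (TP-A→TP-B) × (TP-A→TP-C) = (13125, -10395, 13832).
So ∂z/∂E = −n_x/n_z = −0.94889 and ∂z/∂N = −n_y/n_z = 0.75152.
Gradient magnitude |∇z| = √(a² + b²) = √(0.90039 + 0.56478) = 1.21044.
True dip = arctan(1.21044) = 50.4°, dipping toward SE (azimuth ≈ 128°).

50.4°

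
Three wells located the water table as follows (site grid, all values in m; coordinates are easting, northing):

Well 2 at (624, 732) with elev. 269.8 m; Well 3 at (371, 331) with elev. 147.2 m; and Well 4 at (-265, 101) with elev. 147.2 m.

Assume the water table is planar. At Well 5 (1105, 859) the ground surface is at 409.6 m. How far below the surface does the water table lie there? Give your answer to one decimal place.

158.4 m

Let the plane be z = a·easting + b·northing + c.
Well 3−Well 2: −253a − 401b = −122.6;  Well 4−Well 2: −889a − 631b = −122.6.
Solving gives a = −0.143249, b = 0.396115.
Then c = 269.8 − a·624 − b·732 = 69.23.
At (1105, 859): z_contact = −158.29 + 340.26 + 69.23 = 251.20 m.
Depth below ground = 409.6 − 251.20 = 158.4 m.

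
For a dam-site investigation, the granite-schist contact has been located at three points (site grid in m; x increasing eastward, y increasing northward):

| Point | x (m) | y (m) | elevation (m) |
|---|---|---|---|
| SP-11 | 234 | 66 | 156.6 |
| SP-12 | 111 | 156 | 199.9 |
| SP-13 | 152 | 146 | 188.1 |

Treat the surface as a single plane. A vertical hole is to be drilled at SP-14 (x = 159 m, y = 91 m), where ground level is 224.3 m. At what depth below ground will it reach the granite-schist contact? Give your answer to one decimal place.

45.2 m

Two edge vectors: SP-11→SP-12 = (-123, 90, 43.3), SP-11→SP-13 = (-82, 80, 31.5).
Normal n = (SP-11→SP-12) × (SP-11→SP-13) = (-629, 323.9, -2460).
So ∂z/∂x = −n_x/n_z = −0.25569 and ∂z/∂y = −n_y/n_z = 0.13167.
Intercept c from SP-11: 156.6 + 59.83 − 8.69 = 207.74.
At (159, 91): z_contact = −40.65 + 11.98 + 207.74 = 179.07 m.
Depth below ground = 224.3 − 179.07 = 45.2 m.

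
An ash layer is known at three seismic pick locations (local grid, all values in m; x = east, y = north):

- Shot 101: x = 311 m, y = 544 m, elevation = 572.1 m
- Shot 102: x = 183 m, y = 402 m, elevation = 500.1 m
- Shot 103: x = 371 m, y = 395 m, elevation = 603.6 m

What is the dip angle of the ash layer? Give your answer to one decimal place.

28.9°

Two edge vectors: Shot 101→Shot 102 = (-128, -142, -72), Shot 101→Shot 103 = (60, -149, 31.5).
Normal n = (Shot 101→Shot 102) × (Shot 101→Shot 103) = (-15201, -288, 27592).
So ∂z/∂x = −n_x/n_z = 0.55092 and ∂z/∂y = −n_y/n_z = 0.01044.
Gradient magnitude |∇z| = √(a² + b²) = √(0.30351 + 0.00011) = 0.55102.
True dip = arctan(0.55102) = 28.9°, dipping toward W (azimuth ≈ 269°).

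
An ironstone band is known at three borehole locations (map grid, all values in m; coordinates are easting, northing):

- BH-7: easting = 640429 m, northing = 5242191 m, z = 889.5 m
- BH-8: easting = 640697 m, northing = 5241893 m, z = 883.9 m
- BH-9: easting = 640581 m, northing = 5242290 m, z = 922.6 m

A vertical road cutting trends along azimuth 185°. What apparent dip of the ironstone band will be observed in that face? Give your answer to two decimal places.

Let the plane be z = a·easting + b·northing + c.
BH-8−BH-7: 268a − 298b = −5.6;  BH-9−BH-7: 152a + 99b = 33.1.
Solving gives a = 0.12961, b = 0.13535.
Unit vector along 185° is (sin 185°, cos 185°) = (-0.0872, -0.9962).
Slope in that direction = a·(-0.0872) + b·(-0.9962) = −0.14613.
Apparent dip = arctan|0.14613| = 8.31° (true dip is 10.6°, so apparent ≤ true as expected).

8.31°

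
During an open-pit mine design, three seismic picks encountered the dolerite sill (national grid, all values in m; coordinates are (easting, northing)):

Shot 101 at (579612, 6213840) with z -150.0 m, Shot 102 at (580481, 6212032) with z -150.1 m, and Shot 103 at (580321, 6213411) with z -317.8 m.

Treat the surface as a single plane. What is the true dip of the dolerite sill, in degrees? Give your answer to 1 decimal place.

Let the plane be z = a·E + b·N + c.
Shot 102−Shot 101: 869a − 1808b = −0.1;  Shot 103−Shot 101: 709a − 429b = −167.8.
Solving gives a = −0.33368, b = −0.16033.
Gradient magnitude |∇z| = √(a² + b²) = √(0.11134 + 0.02570) = 0.37020.
True dip = arctan(0.37020) = 20.3°, dipping toward ENE (azimuth ≈ 064°).

20.3°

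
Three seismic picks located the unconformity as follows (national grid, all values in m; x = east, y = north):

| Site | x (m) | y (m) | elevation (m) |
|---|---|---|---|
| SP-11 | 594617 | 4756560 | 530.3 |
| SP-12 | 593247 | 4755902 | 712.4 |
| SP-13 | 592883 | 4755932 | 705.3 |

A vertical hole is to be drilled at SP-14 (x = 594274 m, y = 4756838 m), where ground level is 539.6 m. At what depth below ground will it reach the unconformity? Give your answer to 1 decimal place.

Two edge vectors: SP-11→SP-12 = (-1370, -658, 182.1), SP-11→SP-13 = (-1734, -628, 175).
Normal n = (SP-11→SP-12) × (SP-11→SP-13) = (-791.2, -76011.4, -280612).
So ∂z/∂x = −n_x/n_z = −0.002819552 and ∂z/∂y = −n_y/n_z = −0.270877225.
Intercept c from SP-11: 530.3 + 1676.55 + 1288443.78 = 1290650.63.
At (594274, 4756838): z_contact = −1675.59 − 1288519.08 + 1290650.63 = 455.96 m.
Depth below ground = 539.6 − 455.96 = 83.6 m.

83.6 m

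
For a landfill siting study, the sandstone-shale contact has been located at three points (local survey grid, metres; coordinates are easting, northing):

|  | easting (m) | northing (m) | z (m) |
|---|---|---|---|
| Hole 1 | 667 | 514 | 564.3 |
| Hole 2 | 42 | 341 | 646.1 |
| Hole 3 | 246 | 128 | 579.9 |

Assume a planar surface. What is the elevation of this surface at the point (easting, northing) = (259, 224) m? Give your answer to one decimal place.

591.7 m

Let the plane be z = a·easting + b·northing + c.
Hole 2−Hole 1: −625a − 173b = 81.8;  Hole 3−Hole 1: −421a − 386b = 15.6.
Solving gives a = −0.17146, b = 0.14659.
Then c = 564.3 − a·667 − b·514 = 603.31.
At (259, 224): z = −44.4 + 32.8 + 603.31 = 591.7 m.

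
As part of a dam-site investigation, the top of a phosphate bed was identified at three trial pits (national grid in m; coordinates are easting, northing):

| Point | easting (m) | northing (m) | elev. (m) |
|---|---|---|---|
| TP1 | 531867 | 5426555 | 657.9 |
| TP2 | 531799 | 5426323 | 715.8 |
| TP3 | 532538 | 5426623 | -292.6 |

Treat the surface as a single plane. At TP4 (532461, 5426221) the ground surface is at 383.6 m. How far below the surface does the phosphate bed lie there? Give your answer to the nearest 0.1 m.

634.4 m

Two edge vectors: TP1→TP2 = (-68, -232, 57.9), TP1→TP3 = (671, 68, -950.5).
Normal n = (TP1→TP2) × (TP1→TP3) = (216578.8, -25783.1, 151048).
So ∂z/∂easting = −n_x/n_z = −1.433840898 and ∂z/∂northing = −n_y/n_z = 0.170694746.
Intercept c from TP1: 657.9 + 762612.66 − 926284.43 = −163013.87.
At (532461, 5426221): z_contact = −763464.36 + 926227.42 − 163013.87 = -250.81 m.
Depth below ground = 383.6 − (-250.81) = 634.4 m.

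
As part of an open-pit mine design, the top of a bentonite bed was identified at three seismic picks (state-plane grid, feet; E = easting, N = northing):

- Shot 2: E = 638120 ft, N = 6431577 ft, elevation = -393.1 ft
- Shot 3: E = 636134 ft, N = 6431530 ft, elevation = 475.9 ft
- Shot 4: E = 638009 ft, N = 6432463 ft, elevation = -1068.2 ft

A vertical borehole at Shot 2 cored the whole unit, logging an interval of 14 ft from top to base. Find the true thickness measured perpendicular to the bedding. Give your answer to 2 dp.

Two edge vectors: Shot 2→Shot 3 = (-1986, -47, 869), Shot 2→Shot 4 = (-111, 886, -675.1).
Normal n = (Shot 2→Shot 3) × (Shot 2→Shot 4) = (-738204.3, -1437207.6, -1764813).
So ∂z/∂E = −n_x/n_z = −0.41829 and ∂z/∂N = −n_y/n_z = −0.81437.
|∇z| = √(a²+b²) = 0.91551, so dip δ = arctan(0.91551) = 42.47°.
True thickness = vertical thickness × cos δ = 14 × cos 42.47° = 10.33 ft.

10.33 ft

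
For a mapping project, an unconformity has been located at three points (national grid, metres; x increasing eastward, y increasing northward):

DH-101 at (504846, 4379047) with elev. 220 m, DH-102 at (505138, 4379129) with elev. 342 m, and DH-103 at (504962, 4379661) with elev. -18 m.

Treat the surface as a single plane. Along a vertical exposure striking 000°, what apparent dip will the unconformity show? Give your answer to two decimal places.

26.23°

Two edge vectors: DH-101→DH-102 = (292, 82, 122), DH-101→DH-103 = (116, 614, -238).
Normal n = (DH-101→DH-102) × (DH-101→DH-103) = (-94424, 83648, 169776).
So ∂z/∂x = −n_x/n_z = 0.55617 and ∂z/∂y = −n_y/n_z = −0.49270.
Unit vector along 000° is (sin 0°, cos 0°) = (0.0000, 1.0000).
Slope in that direction = a·(0.0000) + b·(1.0000) = −0.49270.
Apparent dip = arctan|0.49270| = 26.23° (true dip is 36.6°, so apparent ≤ true as expected).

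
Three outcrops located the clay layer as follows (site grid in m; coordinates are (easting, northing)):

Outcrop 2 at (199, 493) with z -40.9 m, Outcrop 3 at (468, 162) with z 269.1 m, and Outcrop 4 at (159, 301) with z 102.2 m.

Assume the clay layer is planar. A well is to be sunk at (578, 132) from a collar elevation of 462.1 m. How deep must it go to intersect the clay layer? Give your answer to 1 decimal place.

Two edge vectors: Outcrop 2→Outcrop 3 = (269, -331, 310), Outcrop 2→Outcrop 4 = (-40, -192, 143.1).
Normal n = (Outcrop 2→Outcrop 3) × (Outcrop 2→Outcrop 4) = (12153.9, -50893.9, -64888).
So ∂z/∂E = −n_x/n_z = 0.18731 and ∂z/∂N = −n_y/n_z = −0.78433.
Intercept c from Outcrop 2: -40.9 − 37.27 + 386.68 = 308.50.
At (578, 132): z_contact = 108.26 − 103.53 + 308.50 = 313.23 m.
Depth below ground = 462.1 − 313.23 = 148.9 m.

148.9 m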